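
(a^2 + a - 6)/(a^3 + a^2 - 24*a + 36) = (a + 3)/(a^2 + 3*a - 18)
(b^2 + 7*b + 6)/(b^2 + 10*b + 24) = (b + 1)/(b + 4)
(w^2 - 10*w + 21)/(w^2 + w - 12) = (w - 7)/(w + 4)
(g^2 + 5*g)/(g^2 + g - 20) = g/(g - 4)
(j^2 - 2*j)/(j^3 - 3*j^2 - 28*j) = (2 - j)/(-j^2 + 3*j + 28)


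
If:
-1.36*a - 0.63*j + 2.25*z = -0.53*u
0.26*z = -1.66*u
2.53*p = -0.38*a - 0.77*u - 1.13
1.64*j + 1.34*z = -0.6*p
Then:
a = 1.93080095374273*z - 0.073815978841977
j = 0.159348779722363 - 0.728414833782365*z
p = -0.242332787661536*z - 0.435553331241126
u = -0.156626506024096*z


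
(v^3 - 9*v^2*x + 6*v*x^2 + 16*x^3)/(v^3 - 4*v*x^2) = (v^2 - 7*v*x - 8*x^2)/(v*(v + 2*x))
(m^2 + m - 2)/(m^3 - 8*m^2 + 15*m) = (m^2 + m - 2)/(m*(m^2 - 8*m + 15))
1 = 1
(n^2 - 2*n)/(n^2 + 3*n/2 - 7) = 2*n/(2*n + 7)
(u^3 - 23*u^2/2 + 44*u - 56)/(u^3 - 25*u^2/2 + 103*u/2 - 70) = (u - 4)/(u - 5)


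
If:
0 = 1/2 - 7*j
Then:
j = 1/14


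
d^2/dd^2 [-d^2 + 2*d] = -2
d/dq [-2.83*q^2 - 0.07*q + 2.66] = -5.66*q - 0.07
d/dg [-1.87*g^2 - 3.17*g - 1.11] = -3.74*g - 3.17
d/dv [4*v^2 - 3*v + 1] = 8*v - 3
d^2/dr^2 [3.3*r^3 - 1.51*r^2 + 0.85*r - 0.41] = 19.8*r - 3.02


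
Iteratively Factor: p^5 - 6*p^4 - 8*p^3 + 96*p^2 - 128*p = (p - 2)*(p^4 - 4*p^3 - 16*p^2 + 64*p) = (p - 2)*(p + 4)*(p^3 - 8*p^2 + 16*p) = p*(p - 2)*(p + 4)*(p^2 - 8*p + 16) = p*(p - 4)*(p - 2)*(p + 4)*(p - 4)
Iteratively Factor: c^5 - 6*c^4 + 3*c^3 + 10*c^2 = (c + 1)*(c^4 - 7*c^3 + 10*c^2) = (c - 5)*(c + 1)*(c^3 - 2*c^2) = c*(c - 5)*(c + 1)*(c^2 - 2*c) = c^2*(c - 5)*(c + 1)*(c - 2)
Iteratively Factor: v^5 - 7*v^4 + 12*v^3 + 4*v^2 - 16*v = (v + 1)*(v^4 - 8*v^3 + 20*v^2 - 16*v) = v*(v + 1)*(v^3 - 8*v^2 + 20*v - 16) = v*(v - 4)*(v + 1)*(v^2 - 4*v + 4) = v*(v - 4)*(v - 2)*(v + 1)*(v - 2)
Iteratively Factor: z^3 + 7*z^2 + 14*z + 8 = (z + 2)*(z^2 + 5*z + 4) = (z + 1)*(z + 2)*(z + 4)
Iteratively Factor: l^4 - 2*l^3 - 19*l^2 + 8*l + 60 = (l - 2)*(l^3 - 19*l - 30) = (l - 2)*(l + 3)*(l^2 - 3*l - 10) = (l - 2)*(l + 2)*(l + 3)*(l - 5)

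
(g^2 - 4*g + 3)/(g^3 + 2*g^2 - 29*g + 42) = (g - 1)/(g^2 + 5*g - 14)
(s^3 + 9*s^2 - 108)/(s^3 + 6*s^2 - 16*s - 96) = (s^2 + 3*s - 18)/(s^2 - 16)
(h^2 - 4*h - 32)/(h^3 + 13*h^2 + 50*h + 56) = (h - 8)/(h^2 + 9*h + 14)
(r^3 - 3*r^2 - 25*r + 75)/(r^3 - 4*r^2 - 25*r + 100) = (r - 3)/(r - 4)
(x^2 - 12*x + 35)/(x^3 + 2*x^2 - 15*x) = (x^2 - 12*x + 35)/(x*(x^2 + 2*x - 15))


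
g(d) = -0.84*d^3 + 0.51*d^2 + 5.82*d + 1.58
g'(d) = -2.52*d^2 + 1.02*d + 5.82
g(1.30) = 8.16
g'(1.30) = 2.89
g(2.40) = 6.87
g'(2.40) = -6.25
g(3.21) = -2.27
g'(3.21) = -16.87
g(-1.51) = -3.15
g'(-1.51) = -1.47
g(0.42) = 4.05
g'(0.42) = 5.80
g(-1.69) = -2.74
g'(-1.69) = -3.10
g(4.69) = -46.56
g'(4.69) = -44.83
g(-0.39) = -0.56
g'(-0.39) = 5.04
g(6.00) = -126.58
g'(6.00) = -78.78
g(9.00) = -517.09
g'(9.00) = -189.12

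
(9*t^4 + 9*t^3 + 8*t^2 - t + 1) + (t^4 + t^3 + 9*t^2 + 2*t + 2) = 10*t^4 + 10*t^3 + 17*t^2 + t + 3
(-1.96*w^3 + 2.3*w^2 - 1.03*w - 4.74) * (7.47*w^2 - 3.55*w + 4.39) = -14.6412*w^5 + 24.139*w^4 - 24.4635*w^3 - 21.6543*w^2 + 12.3053*w - 20.8086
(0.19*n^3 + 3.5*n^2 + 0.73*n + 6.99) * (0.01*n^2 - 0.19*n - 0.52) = 0.0019*n^5 - 0.0011*n^4 - 0.7565*n^3 - 1.8888*n^2 - 1.7077*n - 3.6348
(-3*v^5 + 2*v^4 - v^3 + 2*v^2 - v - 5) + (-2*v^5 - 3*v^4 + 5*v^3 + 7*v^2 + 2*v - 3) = -5*v^5 - v^4 + 4*v^3 + 9*v^2 + v - 8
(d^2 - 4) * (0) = 0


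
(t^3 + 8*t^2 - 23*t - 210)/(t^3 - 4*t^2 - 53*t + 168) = (t^2 + t - 30)/(t^2 - 11*t + 24)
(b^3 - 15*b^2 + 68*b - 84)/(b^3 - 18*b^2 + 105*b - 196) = (b^2 - 8*b + 12)/(b^2 - 11*b + 28)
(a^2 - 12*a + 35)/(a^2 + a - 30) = (a - 7)/(a + 6)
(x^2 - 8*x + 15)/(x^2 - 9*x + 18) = (x - 5)/(x - 6)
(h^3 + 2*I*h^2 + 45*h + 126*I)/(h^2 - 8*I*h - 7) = (h^2 + 9*I*h - 18)/(h - I)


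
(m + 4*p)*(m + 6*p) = m^2 + 10*m*p + 24*p^2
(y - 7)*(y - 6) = y^2 - 13*y + 42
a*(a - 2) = a^2 - 2*a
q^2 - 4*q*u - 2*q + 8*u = (q - 2)*(q - 4*u)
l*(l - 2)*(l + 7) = l^3 + 5*l^2 - 14*l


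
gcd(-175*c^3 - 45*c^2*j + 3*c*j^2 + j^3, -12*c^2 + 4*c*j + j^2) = 1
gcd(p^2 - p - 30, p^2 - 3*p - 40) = p + 5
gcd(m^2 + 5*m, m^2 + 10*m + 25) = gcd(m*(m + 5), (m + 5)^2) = m + 5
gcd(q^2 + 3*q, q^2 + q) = q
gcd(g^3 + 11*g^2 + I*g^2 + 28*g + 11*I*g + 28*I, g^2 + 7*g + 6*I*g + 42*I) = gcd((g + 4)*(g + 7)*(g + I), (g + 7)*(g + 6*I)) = g + 7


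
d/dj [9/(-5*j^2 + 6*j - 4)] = 18*(5*j - 3)/(5*j^2 - 6*j + 4)^2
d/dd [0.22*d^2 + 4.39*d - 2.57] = 0.44*d + 4.39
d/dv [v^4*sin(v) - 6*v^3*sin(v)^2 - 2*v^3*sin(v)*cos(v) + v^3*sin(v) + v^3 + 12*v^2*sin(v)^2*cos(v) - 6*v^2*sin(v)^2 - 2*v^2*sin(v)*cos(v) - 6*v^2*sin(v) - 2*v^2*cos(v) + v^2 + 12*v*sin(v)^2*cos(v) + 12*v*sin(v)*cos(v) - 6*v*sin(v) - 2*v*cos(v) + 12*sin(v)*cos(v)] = v^4*cos(v) + 4*v^3*sin(v) - 6*v^3*sin(2*v) + v^3*cos(v) - 2*v^3*cos(2*v) + 2*v^2*sin(v) - 9*v^2*sin(2*v) + 9*v^2*sin(3*v) - 6*v^2*cos(v) + 7*v^2*cos(2*v) - 6*v^2 - 13*v*sin(v) - 2*v*sin(2*v) + 9*v*sin(3*v) - 4*v*cos(v) + 18*v*cos(2*v) - 6*v*cos(3*v) - 4*v - 6*sin(v) + 6*sin(2*v) + cos(v) + 12*cos(2*v) - 3*cos(3*v)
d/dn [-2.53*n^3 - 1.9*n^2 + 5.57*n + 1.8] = -7.59*n^2 - 3.8*n + 5.57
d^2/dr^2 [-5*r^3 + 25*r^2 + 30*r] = 50 - 30*r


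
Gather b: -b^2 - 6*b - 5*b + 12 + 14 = -b^2 - 11*b + 26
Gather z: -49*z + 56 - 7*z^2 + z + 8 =-7*z^2 - 48*z + 64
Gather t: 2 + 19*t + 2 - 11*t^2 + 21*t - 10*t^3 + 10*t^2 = -10*t^3 - t^2 + 40*t + 4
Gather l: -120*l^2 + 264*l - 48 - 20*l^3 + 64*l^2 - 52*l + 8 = -20*l^3 - 56*l^2 + 212*l - 40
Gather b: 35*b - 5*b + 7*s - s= 30*b + 6*s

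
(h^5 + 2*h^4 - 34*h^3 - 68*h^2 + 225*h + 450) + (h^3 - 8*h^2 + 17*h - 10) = h^5 + 2*h^4 - 33*h^3 - 76*h^2 + 242*h + 440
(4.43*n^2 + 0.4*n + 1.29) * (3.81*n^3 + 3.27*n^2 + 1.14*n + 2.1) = 16.8783*n^5 + 16.0101*n^4 + 11.2731*n^3 + 13.9773*n^2 + 2.3106*n + 2.709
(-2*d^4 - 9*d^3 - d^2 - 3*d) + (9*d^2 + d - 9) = -2*d^4 - 9*d^3 + 8*d^2 - 2*d - 9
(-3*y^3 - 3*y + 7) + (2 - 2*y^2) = -3*y^3 - 2*y^2 - 3*y + 9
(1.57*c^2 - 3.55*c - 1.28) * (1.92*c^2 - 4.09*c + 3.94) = 3.0144*c^4 - 13.2373*c^3 + 18.2477*c^2 - 8.7518*c - 5.0432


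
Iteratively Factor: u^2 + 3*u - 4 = (u + 4)*(u - 1)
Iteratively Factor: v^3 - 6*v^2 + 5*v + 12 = (v - 4)*(v^2 - 2*v - 3) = (v - 4)*(v + 1)*(v - 3)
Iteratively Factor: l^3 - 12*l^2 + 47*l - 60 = (l - 3)*(l^2 - 9*l + 20) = (l - 4)*(l - 3)*(l - 5)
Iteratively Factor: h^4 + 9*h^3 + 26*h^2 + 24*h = (h + 4)*(h^3 + 5*h^2 + 6*h) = (h + 3)*(h + 4)*(h^2 + 2*h) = h*(h + 3)*(h + 4)*(h + 2)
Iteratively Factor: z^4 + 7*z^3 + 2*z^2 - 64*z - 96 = (z + 2)*(z^3 + 5*z^2 - 8*z - 48) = (z + 2)*(z + 4)*(z^2 + z - 12) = (z + 2)*(z + 4)^2*(z - 3)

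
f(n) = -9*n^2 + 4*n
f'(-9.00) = 166.00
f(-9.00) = -765.00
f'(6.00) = -104.00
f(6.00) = -300.00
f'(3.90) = -66.20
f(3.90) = -121.29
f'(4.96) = -85.28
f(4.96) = -201.57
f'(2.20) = -35.60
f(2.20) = -34.76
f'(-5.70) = 106.60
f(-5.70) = -315.21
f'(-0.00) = 4.00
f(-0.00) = 0.00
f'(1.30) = -19.40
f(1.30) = -10.01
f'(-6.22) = 115.96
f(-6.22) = -373.08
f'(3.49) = -58.82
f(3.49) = -95.66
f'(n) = 4 - 18*n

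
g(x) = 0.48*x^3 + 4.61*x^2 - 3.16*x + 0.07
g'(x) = 1.44*x^2 + 9.22*x - 3.16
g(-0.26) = 1.19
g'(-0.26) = -5.46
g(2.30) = 23.03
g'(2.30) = 25.66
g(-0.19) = 0.83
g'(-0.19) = -4.86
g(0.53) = -0.24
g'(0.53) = 2.13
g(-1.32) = 11.17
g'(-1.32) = -12.82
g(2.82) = 38.58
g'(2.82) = 34.29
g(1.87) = 13.42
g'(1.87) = 19.12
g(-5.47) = 76.73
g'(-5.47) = -10.51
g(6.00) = 250.75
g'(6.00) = 104.00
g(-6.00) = 81.31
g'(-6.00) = -6.64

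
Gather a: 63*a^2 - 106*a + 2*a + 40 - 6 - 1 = 63*a^2 - 104*a + 33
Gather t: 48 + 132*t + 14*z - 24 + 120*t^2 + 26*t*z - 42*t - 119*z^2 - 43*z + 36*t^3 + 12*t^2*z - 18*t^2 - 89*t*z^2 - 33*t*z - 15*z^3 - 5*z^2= 36*t^3 + t^2*(12*z + 102) + t*(-89*z^2 - 7*z + 90) - 15*z^3 - 124*z^2 - 29*z + 24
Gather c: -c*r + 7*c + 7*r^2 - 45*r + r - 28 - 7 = c*(7 - r) + 7*r^2 - 44*r - 35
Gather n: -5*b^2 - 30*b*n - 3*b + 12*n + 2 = -5*b^2 - 3*b + n*(12 - 30*b) + 2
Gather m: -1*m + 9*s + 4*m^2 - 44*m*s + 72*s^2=4*m^2 + m*(-44*s - 1) + 72*s^2 + 9*s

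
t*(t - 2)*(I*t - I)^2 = -t^4 + 4*t^3 - 5*t^2 + 2*t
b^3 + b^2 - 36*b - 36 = (b - 6)*(b + 1)*(b + 6)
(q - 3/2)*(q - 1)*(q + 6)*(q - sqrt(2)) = q^4 - sqrt(2)*q^3 + 7*q^3/2 - 27*q^2/2 - 7*sqrt(2)*q^2/2 + 9*q + 27*sqrt(2)*q/2 - 9*sqrt(2)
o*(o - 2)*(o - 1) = o^3 - 3*o^2 + 2*o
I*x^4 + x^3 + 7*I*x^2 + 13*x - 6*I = (x - 2*I)*(x - I)*(x + 3*I)*(I*x + 1)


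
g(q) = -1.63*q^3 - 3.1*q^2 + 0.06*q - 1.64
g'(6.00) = -213.18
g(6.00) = -464.96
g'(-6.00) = -138.78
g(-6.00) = 238.48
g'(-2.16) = -9.36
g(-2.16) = 0.19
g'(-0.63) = 2.03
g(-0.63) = -2.50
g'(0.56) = -4.95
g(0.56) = -2.86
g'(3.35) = -75.59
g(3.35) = -97.51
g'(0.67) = -6.29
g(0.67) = -3.48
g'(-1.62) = -2.73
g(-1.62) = -2.94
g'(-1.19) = 0.51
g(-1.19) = -3.35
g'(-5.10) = -95.51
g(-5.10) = 133.64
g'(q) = -4.89*q^2 - 6.2*q + 0.06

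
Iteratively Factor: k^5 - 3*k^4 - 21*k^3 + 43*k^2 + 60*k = (k)*(k^4 - 3*k^3 - 21*k^2 + 43*k + 60) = k*(k - 3)*(k^3 - 21*k - 20) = k*(k - 5)*(k - 3)*(k^2 + 5*k + 4) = k*(k - 5)*(k - 3)*(k + 4)*(k + 1)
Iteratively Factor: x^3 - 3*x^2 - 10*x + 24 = (x - 2)*(x^2 - x - 12) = (x - 4)*(x - 2)*(x + 3)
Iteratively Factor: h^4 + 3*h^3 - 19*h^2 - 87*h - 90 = (h + 3)*(h^3 - 19*h - 30) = (h + 2)*(h + 3)*(h^2 - 2*h - 15) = (h - 5)*(h + 2)*(h + 3)*(h + 3)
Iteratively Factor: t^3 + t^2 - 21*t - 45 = (t + 3)*(t^2 - 2*t - 15) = (t - 5)*(t + 3)*(t + 3)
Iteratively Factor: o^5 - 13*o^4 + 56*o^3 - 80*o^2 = (o - 4)*(o^4 - 9*o^3 + 20*o^2) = o*(o - 4)*(o^3 - 9*o^2 + 20*o) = o^2*(o - 4)*(o^2 - 9*o + 20) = o^2*(o - 5)*(o - 4)*(o - 4)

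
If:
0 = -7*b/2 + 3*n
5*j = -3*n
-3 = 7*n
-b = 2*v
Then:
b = -18/49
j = 9/35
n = -3/7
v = 9/49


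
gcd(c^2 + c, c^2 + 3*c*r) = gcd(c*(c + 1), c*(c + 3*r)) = c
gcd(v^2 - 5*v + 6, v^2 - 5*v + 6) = v^2 - 5*v + 6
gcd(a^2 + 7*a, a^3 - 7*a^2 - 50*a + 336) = a + 7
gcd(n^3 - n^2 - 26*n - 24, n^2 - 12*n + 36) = n - 6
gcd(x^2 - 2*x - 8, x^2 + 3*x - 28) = x - 4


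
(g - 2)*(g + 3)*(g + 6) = g^3 + 7*g^2 - 36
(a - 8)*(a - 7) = a^2 - 15*a + 56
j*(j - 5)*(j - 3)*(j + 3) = j^4 - 5*j^3 - 9*j^2 + 45*j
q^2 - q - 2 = (q - 2)*(q + 1)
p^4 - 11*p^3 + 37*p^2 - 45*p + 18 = (p - 6)*(p - 3)*(p - 1)^2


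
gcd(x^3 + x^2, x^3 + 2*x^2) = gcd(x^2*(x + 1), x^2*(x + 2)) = x^2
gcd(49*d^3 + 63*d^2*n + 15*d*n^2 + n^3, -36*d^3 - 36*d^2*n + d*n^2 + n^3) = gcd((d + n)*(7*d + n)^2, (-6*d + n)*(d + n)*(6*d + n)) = d + n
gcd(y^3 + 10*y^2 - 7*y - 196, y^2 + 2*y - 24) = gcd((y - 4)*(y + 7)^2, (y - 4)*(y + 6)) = y - 4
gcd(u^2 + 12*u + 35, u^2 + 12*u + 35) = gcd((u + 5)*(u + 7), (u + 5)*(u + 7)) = u^2 + 12*u + 35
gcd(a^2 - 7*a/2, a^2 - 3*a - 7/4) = a - 7/2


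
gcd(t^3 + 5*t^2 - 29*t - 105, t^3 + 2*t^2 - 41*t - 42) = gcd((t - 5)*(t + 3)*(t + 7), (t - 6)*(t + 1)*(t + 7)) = t + 7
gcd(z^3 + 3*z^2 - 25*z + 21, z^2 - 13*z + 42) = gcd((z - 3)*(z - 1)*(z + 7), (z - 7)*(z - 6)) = 1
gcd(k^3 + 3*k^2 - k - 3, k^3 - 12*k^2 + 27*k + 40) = k + 1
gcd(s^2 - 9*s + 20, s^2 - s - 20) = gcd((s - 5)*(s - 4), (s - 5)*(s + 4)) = s - 5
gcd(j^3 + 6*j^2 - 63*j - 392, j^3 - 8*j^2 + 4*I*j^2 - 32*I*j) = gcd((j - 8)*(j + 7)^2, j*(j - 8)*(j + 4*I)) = j - 8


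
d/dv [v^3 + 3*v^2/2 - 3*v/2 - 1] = 3*v^2 + 3*v - 3/2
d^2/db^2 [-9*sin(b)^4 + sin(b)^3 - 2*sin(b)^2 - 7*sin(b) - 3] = 144*sin(b)^4 - 9*sin(b)^3 - 100*sin(b)^2 + 13*sin(b) - 4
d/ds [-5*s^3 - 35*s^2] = 5*s*(-3*s - 14)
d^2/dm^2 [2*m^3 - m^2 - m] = 12*m - 2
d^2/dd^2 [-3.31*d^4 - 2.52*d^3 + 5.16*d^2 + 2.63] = -39.72*d^2 - 15.12*d + 10.32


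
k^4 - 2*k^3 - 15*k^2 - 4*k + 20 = (k - 5)*(k - 1)*(k + 2)^2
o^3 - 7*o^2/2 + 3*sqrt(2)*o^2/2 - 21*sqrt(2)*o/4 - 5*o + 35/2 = (o - 7/2)*(o - sqrt(2))*(o + 5*sqrt(2)/2)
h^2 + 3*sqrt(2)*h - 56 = (h - 4*sqrt(2))*(h + 7*sqrt(2))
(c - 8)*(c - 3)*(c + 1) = c^3 - 10*c^2 + 13*c + 24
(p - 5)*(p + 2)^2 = p^3 - p^2 - 16*p - 20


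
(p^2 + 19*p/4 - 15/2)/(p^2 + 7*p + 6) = (p - 5/4)/(p + 1)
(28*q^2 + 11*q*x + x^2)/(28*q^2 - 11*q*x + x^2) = (28*q^2 + 11*q*x + x^2)/(28*q^2 - 11*q*x + x^2)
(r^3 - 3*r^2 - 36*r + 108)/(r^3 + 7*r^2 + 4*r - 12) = (r^2 - 9*r + 18)/(r^2 + r - 2)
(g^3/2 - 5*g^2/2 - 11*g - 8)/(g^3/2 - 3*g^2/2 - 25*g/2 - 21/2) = (g^2 - 6*g - 16)/(g^2 - 4*g - 21)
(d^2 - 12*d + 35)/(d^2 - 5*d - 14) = (d - 5)/(d + 2)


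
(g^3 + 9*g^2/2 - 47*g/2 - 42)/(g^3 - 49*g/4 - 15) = 2*(g + 7)/(2*g + 5)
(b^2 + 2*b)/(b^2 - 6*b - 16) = b/(b - 8)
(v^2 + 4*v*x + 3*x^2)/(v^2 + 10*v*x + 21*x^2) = (v + x)/(v + 7*x)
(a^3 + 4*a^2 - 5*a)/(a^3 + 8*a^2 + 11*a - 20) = a/(a + 4)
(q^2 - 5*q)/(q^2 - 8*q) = (q - 5)/(q - 8)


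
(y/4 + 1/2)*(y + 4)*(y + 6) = y^3/4 + 3*y^2 + 11*y + 12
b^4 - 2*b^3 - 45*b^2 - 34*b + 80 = (b - 8)*(b - 1)*(b + 2)*(b + 5)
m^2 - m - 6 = (m - 3)*(m + 2)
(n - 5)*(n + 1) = n^2 - 4*n - 5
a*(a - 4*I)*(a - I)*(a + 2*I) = a^4 - 3*I*a^3 + 6*a^2 - 8*I*a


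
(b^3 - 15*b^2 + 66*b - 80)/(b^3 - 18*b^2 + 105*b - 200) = (b - 2)/(b - 5)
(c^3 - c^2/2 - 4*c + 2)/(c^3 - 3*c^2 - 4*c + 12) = (c - 1/2)/(c - 3)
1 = 1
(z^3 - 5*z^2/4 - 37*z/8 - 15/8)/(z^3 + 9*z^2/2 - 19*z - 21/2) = (z + 5/4)/(z + 7)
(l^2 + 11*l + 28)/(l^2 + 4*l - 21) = (l + 4)/(l - 3)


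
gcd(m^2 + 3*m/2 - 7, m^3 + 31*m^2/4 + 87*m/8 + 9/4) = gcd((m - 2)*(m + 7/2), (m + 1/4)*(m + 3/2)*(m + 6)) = 1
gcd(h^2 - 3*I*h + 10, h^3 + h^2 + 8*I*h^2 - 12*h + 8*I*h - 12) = h + 2*I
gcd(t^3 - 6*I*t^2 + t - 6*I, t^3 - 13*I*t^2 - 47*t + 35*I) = t - I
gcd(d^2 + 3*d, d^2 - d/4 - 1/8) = 1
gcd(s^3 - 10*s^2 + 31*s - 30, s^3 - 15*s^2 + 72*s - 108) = s - 3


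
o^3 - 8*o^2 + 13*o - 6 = (o - 6)*(o - 1)^2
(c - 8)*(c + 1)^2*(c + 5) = c^4 - c^3 - 45*c^2 - 83*c - 40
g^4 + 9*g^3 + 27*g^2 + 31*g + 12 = (g + 1)^2*(g + 3)*(g + 4)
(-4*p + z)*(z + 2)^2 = -4*p*z^2 - 16*p*z - 16*p + z^3 + 4*z^2 + 4*z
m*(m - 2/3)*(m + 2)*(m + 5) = m^4 + 19*m^3/3 + 16*m^2/3 - 20*m/3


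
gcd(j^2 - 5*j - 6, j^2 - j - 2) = j + 1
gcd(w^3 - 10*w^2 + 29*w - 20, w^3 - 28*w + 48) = w - 4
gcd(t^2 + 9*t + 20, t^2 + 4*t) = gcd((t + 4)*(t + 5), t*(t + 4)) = t + 4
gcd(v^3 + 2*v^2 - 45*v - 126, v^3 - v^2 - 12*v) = v + 3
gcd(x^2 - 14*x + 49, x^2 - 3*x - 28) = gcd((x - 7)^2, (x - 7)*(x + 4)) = x - 7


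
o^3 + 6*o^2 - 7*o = o*(o - 1)*(o + 7)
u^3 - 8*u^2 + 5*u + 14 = (u - 7)*(u - 2)*(u + 1)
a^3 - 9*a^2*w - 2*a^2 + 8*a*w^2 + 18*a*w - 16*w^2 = (a - 2)*(a - 8*w)*(a - w)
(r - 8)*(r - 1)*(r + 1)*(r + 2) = r^4 - 6*r^3 - 17*r^2 + 6*r + 16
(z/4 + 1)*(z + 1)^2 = z^3/4 + 3*z^2/2 + 9*z/4 + 1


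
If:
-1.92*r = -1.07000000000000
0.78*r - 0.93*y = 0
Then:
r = 0.56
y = 0.47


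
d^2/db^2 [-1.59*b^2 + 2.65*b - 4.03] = -3.18000000000000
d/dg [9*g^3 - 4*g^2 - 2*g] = 27*g^2 - 8*g - 2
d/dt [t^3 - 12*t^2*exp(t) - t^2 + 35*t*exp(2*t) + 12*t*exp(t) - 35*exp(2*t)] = -12*t^2*exp(t) + 3*t^2 + 70*t*exp(2*t) - 12*t*exp(t) - 2*t - 35*exp(2*t) + 12*exp(t)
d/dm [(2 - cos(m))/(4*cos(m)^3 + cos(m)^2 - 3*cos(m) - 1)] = (-5*sin(m) + 23*sin(3*m) - 4*sin(4*m))/(cos(2*m) + 2*cos(3*m) - 1)^2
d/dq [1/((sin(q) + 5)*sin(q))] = -(2*sin(q) + 5)*cos(q)/((sin(q) + 5)^2*sin(q)^2)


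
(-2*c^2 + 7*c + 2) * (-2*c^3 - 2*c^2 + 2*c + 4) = 4*c^5 - 10*c^4 - 22*c^3 + 2*c^2 + 32*c + 8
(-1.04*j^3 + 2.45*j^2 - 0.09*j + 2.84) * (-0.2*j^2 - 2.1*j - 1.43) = 0.208*j^5 + 1.694*j^4 - 3.6398*j^3 - 3.8825*j^2 - 5.8353*j - 4.0612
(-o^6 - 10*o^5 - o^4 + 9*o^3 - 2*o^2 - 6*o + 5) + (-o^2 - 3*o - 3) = -o^6 - 10*o^5 - o^4 + 9*o^3 - 3*o^2 - 9*o + 2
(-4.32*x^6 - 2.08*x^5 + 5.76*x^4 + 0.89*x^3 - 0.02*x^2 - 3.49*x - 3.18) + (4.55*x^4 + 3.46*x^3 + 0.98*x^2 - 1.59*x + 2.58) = -4.32*x^6 - 2.08*x^5 + 10.31*x^4 + 4.35*x^3 + 0.96*x^2 - 5.08*x - 0.6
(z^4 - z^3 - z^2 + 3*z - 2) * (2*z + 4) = 2*z^5 + 2*z^4 - 6*z^3 + 2*z^2 + 8*z - 8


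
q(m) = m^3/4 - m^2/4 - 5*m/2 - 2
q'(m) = 3*m^2/4 - m/2 - 5/2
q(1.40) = -5.30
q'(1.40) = -1.73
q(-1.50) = 0.34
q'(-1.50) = -0.06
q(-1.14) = 0.15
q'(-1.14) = -0.96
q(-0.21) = -1.49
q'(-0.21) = -2.36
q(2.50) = -5.91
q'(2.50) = 0.94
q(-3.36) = -5.91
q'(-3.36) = 7.65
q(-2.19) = -0.35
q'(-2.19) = 2.19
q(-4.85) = -24.28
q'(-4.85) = 17.57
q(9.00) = 137.50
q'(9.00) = 53.75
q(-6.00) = -50.00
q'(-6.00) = 27.50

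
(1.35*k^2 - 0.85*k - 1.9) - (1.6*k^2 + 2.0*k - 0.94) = -0.25*k^2 - 2.85*k - 0.96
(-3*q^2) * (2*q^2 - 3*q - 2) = -6*q^4 + 9*q^3 + 6*q^2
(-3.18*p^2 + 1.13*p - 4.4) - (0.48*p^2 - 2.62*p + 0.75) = -3.66*p^2 + 3.75*p - 5.15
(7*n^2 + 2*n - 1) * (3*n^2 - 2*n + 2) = 21*n^4 - 8*n^3 + 7*n^2 + 6*n - 2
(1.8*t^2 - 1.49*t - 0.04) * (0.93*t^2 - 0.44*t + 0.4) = 1.674*t^4 - 2.1777*t^3 + 1.3384*t^2 - 0.5784*t - 0.016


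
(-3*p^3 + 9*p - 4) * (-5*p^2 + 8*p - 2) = 15*p^5 - 24*p^4 - 39*p^3 + 92*p^2 - 50*p + 8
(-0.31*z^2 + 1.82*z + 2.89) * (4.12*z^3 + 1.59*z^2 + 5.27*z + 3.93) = -1.2772*z^5 + 7.0055*z^4 + 13.1669*z^3 + 12.9682*z^2 + 22.3829*z + 11.3577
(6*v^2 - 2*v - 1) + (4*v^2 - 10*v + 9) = 10*v^2 - 12*v + 8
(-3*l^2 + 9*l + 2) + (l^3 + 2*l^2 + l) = l^3 - l^2 + 10*l + 2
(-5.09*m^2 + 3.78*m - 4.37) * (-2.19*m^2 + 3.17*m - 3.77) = 11.1471*m^4 - 24.4135*m^3 + 40.7422*m^2 - 28.1035*m + 16.4749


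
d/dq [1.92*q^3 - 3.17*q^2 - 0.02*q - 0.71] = 5.76*q^2 - 6.34*q - 0.02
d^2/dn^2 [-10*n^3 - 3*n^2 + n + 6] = -60*n - 6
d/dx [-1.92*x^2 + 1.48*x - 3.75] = 1.48 - 3.84*x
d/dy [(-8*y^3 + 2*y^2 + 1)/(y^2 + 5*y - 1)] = (-8*y^4 - 80*y^3 + 34*y^2 - 6*y - 5)/(y^4 + 10*y^3 + 23*y^2 - 10*y + 1)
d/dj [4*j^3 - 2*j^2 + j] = 12*j^2 - 4*j + 1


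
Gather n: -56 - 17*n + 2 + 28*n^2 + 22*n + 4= 28*n^2 + 5*n - 50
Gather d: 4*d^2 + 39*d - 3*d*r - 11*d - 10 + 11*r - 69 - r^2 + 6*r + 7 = 4*d^2 + d*(28 - 3*r) - r^2 + 17*r - 72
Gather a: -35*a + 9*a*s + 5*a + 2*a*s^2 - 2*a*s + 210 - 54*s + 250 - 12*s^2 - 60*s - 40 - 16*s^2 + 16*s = a*(2*s^2 + 7*s - 30) - 28*s^2 - 98*s + 420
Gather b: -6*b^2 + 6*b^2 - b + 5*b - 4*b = 0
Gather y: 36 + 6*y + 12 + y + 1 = 7*y + 49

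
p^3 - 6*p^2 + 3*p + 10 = (p - 5)*(p - 2)*(p + 1)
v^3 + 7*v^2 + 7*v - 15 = (v - 1)*(v + 3)*(v + 5)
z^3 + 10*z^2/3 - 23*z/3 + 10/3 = (z - 1)*(z - 2/3)*(z + 5)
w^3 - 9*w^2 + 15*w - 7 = (w - 7)*(w - 1)^2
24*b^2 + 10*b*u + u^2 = (4*b + u)*(6*b + u)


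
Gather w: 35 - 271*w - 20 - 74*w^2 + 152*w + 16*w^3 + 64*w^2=16*w^3 - 10*w^2 - 119*w + 15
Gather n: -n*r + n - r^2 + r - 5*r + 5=n*(1 - r) - r^2 - 4*r + 5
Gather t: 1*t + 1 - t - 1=0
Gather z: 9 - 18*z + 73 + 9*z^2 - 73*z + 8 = 9*z^2 - 91*z + 90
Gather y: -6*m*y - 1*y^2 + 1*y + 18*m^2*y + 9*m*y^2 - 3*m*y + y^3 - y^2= y^3 + y^2*(9*m - 2) + y*(18*m^2 - 9*m + 1)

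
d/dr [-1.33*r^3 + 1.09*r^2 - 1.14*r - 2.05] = -3.99*r^2 + 2.18*r - 1.14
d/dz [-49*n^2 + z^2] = 2*z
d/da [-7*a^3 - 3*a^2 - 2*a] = -21*a^2 - 6*a - 2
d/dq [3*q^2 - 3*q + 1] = 6*q - 3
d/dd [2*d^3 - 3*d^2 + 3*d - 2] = 6*d^2 - 6*d + 3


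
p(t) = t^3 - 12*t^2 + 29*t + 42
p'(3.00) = -16.00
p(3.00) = 48.00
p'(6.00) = -7.00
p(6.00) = 0.00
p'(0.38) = 20.31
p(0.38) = 51.34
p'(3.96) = -19.00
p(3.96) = 30.76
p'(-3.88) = 167.28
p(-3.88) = -309.58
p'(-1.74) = 79.84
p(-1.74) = -50.06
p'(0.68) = 14.07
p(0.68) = 56.49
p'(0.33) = 21.41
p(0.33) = 50.30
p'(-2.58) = 110.89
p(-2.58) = -129.87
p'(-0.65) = 45.87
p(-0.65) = 17.81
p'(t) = 3*t^2 - 24*t + 29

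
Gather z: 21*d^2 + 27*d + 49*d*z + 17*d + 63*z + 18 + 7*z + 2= 21*d^2 + 44*d + z*(49*d + 70) + 20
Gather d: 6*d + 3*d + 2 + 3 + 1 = 9*d + 6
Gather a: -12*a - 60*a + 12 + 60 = 72 - 72*a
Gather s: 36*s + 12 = 36*s + 12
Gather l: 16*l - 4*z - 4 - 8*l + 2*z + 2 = 8*l - 2*z - 2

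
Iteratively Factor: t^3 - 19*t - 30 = (t + 3)*(t^2 - 3*t - 10) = (t - 5)*(t + 3)*(t + 2)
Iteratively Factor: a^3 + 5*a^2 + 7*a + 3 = (a + 3)*(a^2 + 2*a + 1) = (a + 1)*(a + 3)*(a + 1)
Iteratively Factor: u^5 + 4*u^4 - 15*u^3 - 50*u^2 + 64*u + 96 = (u + 1)*(u^4 + 3*u^3 - 18*u^2 - 32*u + 96) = (u - 3)*(u + 1)*(u^3 + 6*u^2 - 32) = (u - 3)*(u + 1)*(u + 4)*(u^2 + 2*u - 8) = (u - 3)*(u + 1)*(u + 4)^2*(u - 2)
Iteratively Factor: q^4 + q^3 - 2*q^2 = (q)*(q^3 + q^2 - 2*q) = q^2*(q^2 + q - 2) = q^2*(q + 2)*(q - 1)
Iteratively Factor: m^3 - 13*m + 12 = (m - 3)*(m^2 + 3*m - 4) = (m - 3)*(m - 1)*(m + 4)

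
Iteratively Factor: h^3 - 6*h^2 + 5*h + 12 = (h - 4)*(h^2 - 2*h - 3) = (h - 4)*(h + 1)*(h - 3)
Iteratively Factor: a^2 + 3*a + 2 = (a + 1)*(a + 2)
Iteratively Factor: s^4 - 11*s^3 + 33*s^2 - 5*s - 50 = (s + 1)*(s^3 - 12*s^2 + 45*s - 50) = (s - 5)*(s + 1)*(s^2 - 7*s + 10) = (s - 5)^2*(s + 1)*(s - 2)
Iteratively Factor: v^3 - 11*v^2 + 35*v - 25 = (v - 1)*(v^2 - 10*v + 25) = (v - 5)*(v - 1)*(v - 5)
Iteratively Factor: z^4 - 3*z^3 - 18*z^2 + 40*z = (z + 4)*(z^3 - 7*z^2 + 10*z) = z*(z + 4)*(z^2 - 7*z + 10) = z*(z - 2)*(z + 4)*(z - 5)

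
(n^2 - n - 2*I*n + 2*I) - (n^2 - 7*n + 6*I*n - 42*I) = 6*n - 8*I*n + 44*I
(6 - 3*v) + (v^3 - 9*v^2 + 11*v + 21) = v^3 - 9*v^2 + 8*v + 27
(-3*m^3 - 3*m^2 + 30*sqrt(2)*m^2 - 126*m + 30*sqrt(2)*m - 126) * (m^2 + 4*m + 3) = -3*m^5 - 15*m^4 + 30*sqrt(2)*m^4 - 147*m^3 + 150*sqrt(2)*m^3 - 639*m^2 + 210*sqrt(2)*m^2 - 882*m + 90*sqrt(2)*m - 378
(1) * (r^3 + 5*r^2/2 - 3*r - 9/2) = r^3 + 5*r^2/2 - 3*r - 9/2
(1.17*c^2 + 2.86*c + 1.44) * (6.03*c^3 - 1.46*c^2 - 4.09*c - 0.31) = 7.0551*c^5 + 15.5376*c^4 - 0.277699999999999*c^3 - 14.1625*c^2 - 6.7762*c - 0.4464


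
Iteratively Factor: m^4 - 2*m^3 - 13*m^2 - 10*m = (m - 5)*(m^3 + 3*m^2 + 2*m) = (m - 5)*(m + 1)*(m^2 + 2*m) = m*(m - 5)*(m + 1)*(m + 2)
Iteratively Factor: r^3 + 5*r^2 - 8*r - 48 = (r + 4)*(r^2 + r - 12) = (r - 3)*(r + 4)*(r + 4)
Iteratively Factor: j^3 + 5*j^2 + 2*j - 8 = (j - 1)*(j^2 + 6*j + 8) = (j - 1)*(j + 2)*(j + 4)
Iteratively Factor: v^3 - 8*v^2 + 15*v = (v - 3)*(v^2 - 5*v) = (v - 5)*(v - 3)*(v)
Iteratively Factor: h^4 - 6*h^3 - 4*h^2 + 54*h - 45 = (h - 3)*(h^3 - 3*h^2 - 13*h + 15) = (h - 3)*(h + 3)*(h^2 - 6*h + 5) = (h - 5)*(h - 3)*(h + 3)*(h - 1)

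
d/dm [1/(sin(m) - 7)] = -cos(m)/(sin(m) - 7)^2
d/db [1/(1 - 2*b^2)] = 4*b/(2*b^2 - 1)^2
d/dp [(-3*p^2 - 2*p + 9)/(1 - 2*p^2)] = 2*(-2*p^2 + 15*p - 1)/(4*p^4 - 4*p^2 + 1)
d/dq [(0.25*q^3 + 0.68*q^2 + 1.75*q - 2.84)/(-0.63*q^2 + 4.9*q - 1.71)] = (-0.1575*q^4 + 2.45*q^3 + 3.152*q^2 - 5.904*q + 10.9235)/(0.3969*q^4 - 6.174*q^3 + 26.1646*q^2 - 16.758*q + 2.9241)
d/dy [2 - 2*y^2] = -4*y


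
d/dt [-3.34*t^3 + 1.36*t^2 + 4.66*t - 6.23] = -10.02*t^2 + 2.72*t + 4.66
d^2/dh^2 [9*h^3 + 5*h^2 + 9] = 54*h + 10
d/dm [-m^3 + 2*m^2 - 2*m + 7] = -3*m^2 + 4*m - 2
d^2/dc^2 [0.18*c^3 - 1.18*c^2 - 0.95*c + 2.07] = 1.08*c - 2.36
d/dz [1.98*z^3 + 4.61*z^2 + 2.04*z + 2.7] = 5.94*z^2 + 9.22*z + 2.04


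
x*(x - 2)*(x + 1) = x^3 - x^2 - 2*x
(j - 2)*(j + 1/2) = j^2 - 3*j/2 - 1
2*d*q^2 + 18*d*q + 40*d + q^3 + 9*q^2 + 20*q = (2*d + q)*(q + 4)*(q + 5)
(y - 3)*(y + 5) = y^2 + 2*y - 15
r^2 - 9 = (r - 3)*(r + 3)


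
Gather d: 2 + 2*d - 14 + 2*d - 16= 4*d - 28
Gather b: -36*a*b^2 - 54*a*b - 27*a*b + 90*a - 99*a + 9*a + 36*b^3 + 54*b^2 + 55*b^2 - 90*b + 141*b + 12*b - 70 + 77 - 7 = 36*b^3 + b^2*(109 - 36*a) + b*(63 - 81*a)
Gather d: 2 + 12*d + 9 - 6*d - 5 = 6*d + 6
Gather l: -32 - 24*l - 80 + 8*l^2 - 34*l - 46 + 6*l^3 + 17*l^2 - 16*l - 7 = 6*l^3 + 25*l^2 - 74*l - 165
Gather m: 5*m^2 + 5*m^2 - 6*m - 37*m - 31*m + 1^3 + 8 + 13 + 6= 10*m^2 - 74*m + 28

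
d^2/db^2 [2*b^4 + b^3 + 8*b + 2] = 6*b*(4*b + 1)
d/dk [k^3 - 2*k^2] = k*(3*k - 4)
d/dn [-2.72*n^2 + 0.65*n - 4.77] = 0.65 - 5.44*n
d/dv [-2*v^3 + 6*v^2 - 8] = 6*v*(2 - v)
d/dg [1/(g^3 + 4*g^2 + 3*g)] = (-3*g^2 - 8*g - 3)/(g^2*(g^2 + 4*g + 3)^2)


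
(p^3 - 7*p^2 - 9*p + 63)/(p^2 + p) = (p^3 - 7*p^2 - 9*p + 63)/(p*(p + 1))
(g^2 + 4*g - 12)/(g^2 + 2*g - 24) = (g - 2)/(g - 4)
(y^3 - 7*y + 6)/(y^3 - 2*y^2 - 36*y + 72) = (y^2 + 2*y - 3)/(y^2 - 36)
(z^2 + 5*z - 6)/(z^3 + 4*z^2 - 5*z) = (z + 6)/(z*(z + 5))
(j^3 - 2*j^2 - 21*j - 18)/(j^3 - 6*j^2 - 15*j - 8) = (j^2 - 3*j - 18)/(j^2 - 7*j - 8)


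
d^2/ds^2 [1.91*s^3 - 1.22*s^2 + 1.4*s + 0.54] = 11.46*s - 2.44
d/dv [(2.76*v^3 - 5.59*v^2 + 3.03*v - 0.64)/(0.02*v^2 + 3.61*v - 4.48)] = (0.0552*v^4 + 19.9272*v^3 - 57.3349*v^2 + 50.112*v - 11.264)/(0.0004*v^4 + 0.1444*v^3 + 12.8529*v^2 - 32.3456*v + 20.0704)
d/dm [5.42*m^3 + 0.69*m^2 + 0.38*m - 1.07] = 16.26*m^2 + 1.38*m + 0.38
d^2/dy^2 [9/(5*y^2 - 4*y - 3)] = 18*(25*y^2 - 20*y - 4*(5*y - 2)^2 - 15)/(-5*y^2 + 4*y + 3)^3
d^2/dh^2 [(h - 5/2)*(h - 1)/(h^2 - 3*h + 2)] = -1/(h^3 - 6*h^2 + 12*h - 8)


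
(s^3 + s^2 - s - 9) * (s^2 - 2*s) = s^5 - s^4 - 3*s^3 - 7*s^2 + 18*s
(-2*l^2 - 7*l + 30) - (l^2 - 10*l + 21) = -3*l^2 + 3*l + 9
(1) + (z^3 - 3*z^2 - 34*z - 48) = z^3 - 3*z^2 - 34*z - 47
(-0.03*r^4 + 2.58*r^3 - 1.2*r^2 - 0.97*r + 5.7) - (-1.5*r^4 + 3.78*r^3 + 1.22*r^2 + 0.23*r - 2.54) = 1.47*r^4 - 1.2*r^3 - 2.42*r^2 - 1.2*r + 8.24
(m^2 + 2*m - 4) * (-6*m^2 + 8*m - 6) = -6*m^4 - 4*m^3 + 34*m^2 - 44*m + 24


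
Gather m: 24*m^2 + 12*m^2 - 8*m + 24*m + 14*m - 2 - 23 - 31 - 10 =36*m^2 + 30*m - 66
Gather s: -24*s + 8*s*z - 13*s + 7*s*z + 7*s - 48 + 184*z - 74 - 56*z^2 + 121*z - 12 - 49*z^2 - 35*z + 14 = s*(15*z - 30) - 105*z^2 + 270*z - 120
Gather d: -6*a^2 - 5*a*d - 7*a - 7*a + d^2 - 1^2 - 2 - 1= -6*a^2 - 5*a*d - 14*a + d^2 - 4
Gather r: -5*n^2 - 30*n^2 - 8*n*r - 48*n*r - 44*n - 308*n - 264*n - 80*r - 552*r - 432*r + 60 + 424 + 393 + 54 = -35*n^2 - 616*n + r*(-56*n - 1064) + 931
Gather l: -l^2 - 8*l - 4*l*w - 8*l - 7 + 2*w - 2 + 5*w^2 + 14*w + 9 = -l^2 + l*(-4*w - 16) + 5*w^2 + 16*w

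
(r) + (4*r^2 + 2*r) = 4*r^2 + 3*r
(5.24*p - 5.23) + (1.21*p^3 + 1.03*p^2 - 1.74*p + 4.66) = 1.21*p^3 + 1.03*p^2 + 3.5*p - 0.57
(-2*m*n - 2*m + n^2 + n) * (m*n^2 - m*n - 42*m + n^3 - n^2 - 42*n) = -2*m^2*n^3 + 86*m^2*n + 84*m^2 - m*n^4 + 43*m*n^2 + 42*m*n + n^5 - 43*n^3 - 42*n^2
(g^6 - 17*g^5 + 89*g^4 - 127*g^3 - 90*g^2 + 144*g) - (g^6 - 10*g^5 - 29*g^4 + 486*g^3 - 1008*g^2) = -7*g^5 + 118*g^4 - 613*g^3 + 918*g^2 + 144*g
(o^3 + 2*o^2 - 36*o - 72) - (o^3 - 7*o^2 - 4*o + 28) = 9*o^2 - 32*o - 100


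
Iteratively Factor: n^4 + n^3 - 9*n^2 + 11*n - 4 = (n - 1)*(n^3 + 2*n^2 - 7*n + 4) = (n - 1)^2*(n^2 + 3*n - 4) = (n - 1)^3*(n + 4)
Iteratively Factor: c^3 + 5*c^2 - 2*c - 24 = (c + 4)*(c^2 + c - 6) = (c - 2)*(c + 4)*(c + 3)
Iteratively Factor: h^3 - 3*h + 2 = (h - 1)*(h^2 + h - 2) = (h - 1)*(h + 2)*(h - 1)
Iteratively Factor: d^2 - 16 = (d + 4)*(d - 4)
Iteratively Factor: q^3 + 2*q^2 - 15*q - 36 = (q + 3)*(q^2 - q - 12) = (q - 4)*(q + 3)*(q + 3)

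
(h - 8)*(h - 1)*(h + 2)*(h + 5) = h^4 - 2*h^3 - 45*h^2 - 34*h + 80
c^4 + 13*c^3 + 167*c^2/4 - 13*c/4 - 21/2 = (c - 1/2)*(c + 1/2)*(c + 6)*(c + 7)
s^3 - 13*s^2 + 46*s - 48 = (s - 8)*(s - 3)*(s - 2)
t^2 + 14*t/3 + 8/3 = (t + 2/3)*(t + 4)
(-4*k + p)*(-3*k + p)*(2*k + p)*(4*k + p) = 96*k^4 + 16*k^3*p - 22*k^2*p^2 - k*p^3 + p^4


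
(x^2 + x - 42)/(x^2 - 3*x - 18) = (x + 7)/(x + 3)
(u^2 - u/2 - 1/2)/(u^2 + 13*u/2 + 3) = (u - 1)/(u + 6)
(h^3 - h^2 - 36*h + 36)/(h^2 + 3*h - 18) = (h^2 - 7*h + 6)/(h - 3)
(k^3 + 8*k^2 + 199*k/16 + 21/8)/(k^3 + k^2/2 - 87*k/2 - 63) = (16*k^2 + 32*k + 7)/(8*(2*k^2 - 11*k - 21))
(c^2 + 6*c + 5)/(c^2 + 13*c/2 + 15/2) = 2*(c + 1)/(2*c + 3)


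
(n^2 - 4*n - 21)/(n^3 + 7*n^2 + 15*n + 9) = (n - 7)/(n^2 + 4*n + 3)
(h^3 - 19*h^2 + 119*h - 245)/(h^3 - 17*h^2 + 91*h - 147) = (h - 5)/(h - 3)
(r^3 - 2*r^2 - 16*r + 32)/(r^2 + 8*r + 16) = (r^2 - 6*r + 8)/(r + 4)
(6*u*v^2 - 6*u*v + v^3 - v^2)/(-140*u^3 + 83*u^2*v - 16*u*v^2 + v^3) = v*(-6*u*v + 6*u - v^2 + v)/(140*u^3 - 83*u^2*v + 16*u*v^2 - v^3)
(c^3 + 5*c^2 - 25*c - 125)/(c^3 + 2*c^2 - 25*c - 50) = (c + 5)/(c + 2)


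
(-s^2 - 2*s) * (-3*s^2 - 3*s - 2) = 3*s^4 + 9*s^3 + 8*s^2 + 4*s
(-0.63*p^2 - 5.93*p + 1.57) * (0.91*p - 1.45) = -0.5733*p^3 - 4.4828*p^2 + 10.0272*p - 2.2765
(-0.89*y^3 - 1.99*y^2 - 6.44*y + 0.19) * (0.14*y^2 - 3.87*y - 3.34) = -0.1246*y^5 + 3.1657*y^4 + 9.7723*y^3 + 31.596*y^2 + 20.7743*y - 0.6346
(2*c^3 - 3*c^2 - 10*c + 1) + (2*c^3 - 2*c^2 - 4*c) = 4*c^3 - 5*c^2 - 14*c + 1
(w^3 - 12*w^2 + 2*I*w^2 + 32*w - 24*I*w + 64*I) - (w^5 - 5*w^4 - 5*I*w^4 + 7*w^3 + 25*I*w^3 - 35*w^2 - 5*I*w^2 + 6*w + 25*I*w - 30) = -w^5 + 5*w^4 + 5*I*w^4 - 6*w^3 - 25*I*w^3 + 23*w^2 + 7*I*w^2 + 26*w - 49*I*w + 30 + 64*I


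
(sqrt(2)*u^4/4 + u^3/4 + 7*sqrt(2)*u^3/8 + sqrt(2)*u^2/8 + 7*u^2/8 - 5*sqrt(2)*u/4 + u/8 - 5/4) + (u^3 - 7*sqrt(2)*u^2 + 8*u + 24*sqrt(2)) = sqrt(2)*u^4/4 + 7*sqrt(2)*u^3/8 + 5*u^3/4 - 55*sqrt(2)*u^2/8 + 7*u^2/8 - 5*sqrt(2)*u/4 + 65*u/8 - 5/4 + 24*sqrt(2)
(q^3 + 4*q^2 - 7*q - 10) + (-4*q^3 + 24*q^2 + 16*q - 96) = -3*q^3 + 28*q^2 + 9*q - 106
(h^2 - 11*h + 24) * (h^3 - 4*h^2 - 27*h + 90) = h^5 - 15*h^4 + 41*h^3 + 291*h^2 - 1638*h + 2160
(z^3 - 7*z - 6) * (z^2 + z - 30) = z^5 + z^4 - 37*z^3 - 13*z^2 + 204*z + 180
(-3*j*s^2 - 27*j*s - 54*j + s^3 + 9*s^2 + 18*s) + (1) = -3*j*s^2 - 27*j*s - 54*j + s^3 + 9*s^2 + 18*s + 1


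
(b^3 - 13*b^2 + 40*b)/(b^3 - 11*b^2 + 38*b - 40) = b*(b - 8)/(b^2 - 6*b + 8)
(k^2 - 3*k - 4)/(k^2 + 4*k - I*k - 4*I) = (k^2 - 3*k - 4)/(k^2 + k*(4 - I) - 4*I)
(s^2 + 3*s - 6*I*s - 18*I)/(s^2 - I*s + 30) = (s + 3)/(s + 5*I)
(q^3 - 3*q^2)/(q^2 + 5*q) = q*(q - 3)/(q + 5)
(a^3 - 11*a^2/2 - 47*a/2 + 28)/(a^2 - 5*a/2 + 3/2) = (2*a^2 - 9*a - 56)/(2*a - 3)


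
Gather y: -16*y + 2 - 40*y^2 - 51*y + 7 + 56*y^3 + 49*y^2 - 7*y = 56*y^3 + 9*y^2 - 74*y + 9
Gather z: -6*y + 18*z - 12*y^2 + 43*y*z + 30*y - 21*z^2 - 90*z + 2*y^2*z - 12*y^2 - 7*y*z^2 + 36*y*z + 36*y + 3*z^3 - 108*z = -24*y^2 + 60*y + 3*z^3 + z^2*(-7*y - 21) + z*(2*y^2 + 79*y - 180)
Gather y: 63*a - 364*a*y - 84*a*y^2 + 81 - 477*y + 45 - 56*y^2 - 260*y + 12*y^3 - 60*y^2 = 63*a + 12*y^3 + y^2*(-84*a - 116) + y*(-364*a - 737) + 126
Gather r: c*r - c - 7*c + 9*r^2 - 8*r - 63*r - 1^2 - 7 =-8*c + 9*r^2 + r*(c - 71) - 8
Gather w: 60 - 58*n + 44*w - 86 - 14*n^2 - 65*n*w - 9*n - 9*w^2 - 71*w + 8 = -14*n^2 - 67*n - 9*w^2 + w*(-65*n - 27) - 18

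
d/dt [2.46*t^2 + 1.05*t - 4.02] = 4.92*t + 1.05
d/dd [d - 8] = 1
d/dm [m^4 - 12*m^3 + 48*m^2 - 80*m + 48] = 4*m^3 - 36*m^2 + 96*m - 80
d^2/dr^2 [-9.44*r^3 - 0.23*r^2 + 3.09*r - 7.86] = -56.64*r - 0.46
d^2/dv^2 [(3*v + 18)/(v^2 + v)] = 6*(v^3 + 18*v^2 + 18*v + 6)/(v^3*(v^3 + 3*v^2 + 3*v + 1))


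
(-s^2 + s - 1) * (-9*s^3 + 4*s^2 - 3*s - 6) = 9*s^5 - 13*s^4 + 16*s^3 - s^2 - 3*s + 6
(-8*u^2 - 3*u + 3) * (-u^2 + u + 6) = 8*u^4 - 5*u^3 - 54*u^2 - 15*u + 18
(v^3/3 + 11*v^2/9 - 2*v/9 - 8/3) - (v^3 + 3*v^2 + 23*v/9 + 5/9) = -2*v^3/3 - 16*v^2/9 - 25*v/9 - 29/9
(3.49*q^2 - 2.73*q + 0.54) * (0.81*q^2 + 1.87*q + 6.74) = 2.8269*q^4 + 4.315*q^3 + 18.8549*q^2 - 17.3904*q + 3.6396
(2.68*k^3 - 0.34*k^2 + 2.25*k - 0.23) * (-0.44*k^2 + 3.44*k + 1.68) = -1.1792*k^5 + 9.3688*k^4 + 2.3428*k^3 + 7.27*k^2 + 2.9888*k - 0.3864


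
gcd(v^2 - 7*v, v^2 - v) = v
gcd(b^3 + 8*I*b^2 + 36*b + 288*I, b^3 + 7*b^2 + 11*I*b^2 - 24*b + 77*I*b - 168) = b + 8*I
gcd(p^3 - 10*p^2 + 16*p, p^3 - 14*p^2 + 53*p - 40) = p - 8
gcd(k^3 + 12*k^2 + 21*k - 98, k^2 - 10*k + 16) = k - 2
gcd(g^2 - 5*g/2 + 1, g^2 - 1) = 1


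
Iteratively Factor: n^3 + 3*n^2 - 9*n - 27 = (n + 3)*(n^2 - 9) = (n - 3)*(n + 3)*(n + 3)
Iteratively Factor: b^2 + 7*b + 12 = (b + 3)*(b + 4)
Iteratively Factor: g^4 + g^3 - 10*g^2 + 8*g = (g + 4)*(g^3 - 3*g^2 + 2*g) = (g - 2)*(g + 4)*(g^2 - g) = (g - 2)*(g - 1)*(g + 4)*(g)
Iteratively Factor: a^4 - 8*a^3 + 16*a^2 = (a - 4)*(a^3 - 4*a^2) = a*(a - 4)*(a^2 - 4*a) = a^2*(a - 4)*(a - 4)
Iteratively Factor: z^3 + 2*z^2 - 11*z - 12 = (z + 1)*(z^2 + z - 12) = (z + 1)*(z + 4)*(z - 3)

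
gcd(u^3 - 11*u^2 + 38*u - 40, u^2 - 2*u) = u - 2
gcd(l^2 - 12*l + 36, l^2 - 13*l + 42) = l - 6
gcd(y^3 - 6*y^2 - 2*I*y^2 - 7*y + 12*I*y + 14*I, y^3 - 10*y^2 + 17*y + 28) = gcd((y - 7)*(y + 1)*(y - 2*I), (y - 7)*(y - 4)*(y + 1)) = y^2 - 6*y - 7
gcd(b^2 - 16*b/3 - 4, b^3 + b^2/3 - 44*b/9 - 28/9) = b + 2/3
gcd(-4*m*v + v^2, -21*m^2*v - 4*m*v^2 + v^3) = v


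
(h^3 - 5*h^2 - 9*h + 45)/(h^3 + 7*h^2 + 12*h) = (h^2 - 8*h + 15)/(h*(h + 4))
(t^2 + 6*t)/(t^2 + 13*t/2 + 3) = 2*t/(2*t + 1)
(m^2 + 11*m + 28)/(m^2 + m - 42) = (m + 4)/(m - 6)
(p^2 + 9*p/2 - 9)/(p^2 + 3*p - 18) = (p - 3/2)/(p - 3)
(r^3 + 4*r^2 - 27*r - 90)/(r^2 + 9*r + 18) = r - 5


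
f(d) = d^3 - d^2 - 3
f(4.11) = 49.53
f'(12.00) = 408.00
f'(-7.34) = 176.31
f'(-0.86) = 3.94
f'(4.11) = 42.46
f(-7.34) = -452.32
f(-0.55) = -3.47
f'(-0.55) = 2.01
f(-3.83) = -73.85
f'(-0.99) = 4.92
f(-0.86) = -4.38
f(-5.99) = -253.80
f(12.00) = 1581.00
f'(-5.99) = 119.62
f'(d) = 3*d^2 - 2*d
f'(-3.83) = 51.67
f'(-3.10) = 35.03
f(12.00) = 1581.00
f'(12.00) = 408.00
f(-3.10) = -42.40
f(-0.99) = -4.95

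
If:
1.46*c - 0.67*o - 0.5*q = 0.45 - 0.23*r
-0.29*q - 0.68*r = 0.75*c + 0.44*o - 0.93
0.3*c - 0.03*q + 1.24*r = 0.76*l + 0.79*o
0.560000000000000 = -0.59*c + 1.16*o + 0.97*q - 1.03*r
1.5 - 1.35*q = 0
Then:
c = 0.68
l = 0.43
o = 0.02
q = 1.11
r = 0.14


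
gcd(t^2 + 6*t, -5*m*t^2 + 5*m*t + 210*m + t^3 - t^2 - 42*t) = t + 6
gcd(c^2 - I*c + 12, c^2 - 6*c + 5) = 1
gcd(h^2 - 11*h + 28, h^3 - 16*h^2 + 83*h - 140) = h^2 - 11*h + 28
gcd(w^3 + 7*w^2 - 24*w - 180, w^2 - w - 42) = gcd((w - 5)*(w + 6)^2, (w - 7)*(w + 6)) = w + 6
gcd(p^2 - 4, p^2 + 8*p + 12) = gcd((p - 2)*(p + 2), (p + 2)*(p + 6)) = p + 2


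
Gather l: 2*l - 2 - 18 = 2*l - 20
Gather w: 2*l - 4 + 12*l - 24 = 14*l - 28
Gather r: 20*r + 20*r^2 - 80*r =20*r^2 - 60*r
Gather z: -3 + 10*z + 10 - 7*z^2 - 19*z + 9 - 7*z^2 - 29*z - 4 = -14*z^2 - 38*z + 12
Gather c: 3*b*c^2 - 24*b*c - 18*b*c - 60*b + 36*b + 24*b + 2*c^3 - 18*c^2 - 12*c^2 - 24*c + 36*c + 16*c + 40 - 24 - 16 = 2*c^3 + c^2*(3*b - 30) + c*(28 - 42*b)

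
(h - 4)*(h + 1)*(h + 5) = h^3 + 2*h^2 - 19*h - 20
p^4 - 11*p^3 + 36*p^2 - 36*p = p*(p - 6)*(p - 3)*(p - 2)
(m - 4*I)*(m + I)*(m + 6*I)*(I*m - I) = I*m^4 - 3*m^3 - I*m^3 + 3*m^2 + 22*I*m^2 - 24*m - 22*I*m + 24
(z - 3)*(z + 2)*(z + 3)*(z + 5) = z^4 + 7*z^3 + z^2 - 63*z - 90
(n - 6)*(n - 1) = n^2 - 7*n + 6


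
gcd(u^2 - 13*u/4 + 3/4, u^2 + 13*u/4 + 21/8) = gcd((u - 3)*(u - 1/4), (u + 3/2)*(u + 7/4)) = 1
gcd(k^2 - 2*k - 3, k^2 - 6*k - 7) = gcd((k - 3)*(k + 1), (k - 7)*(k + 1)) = k + 1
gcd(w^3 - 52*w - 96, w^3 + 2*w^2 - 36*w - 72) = w^2 + 8*w + 12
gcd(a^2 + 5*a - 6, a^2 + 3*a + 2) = 1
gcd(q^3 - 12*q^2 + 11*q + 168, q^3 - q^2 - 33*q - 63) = q^2 - 4*q - 21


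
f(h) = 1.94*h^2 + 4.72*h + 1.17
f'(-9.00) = -30.20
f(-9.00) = 115.83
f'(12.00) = 51.28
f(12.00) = 337.17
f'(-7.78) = -25.47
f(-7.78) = 81.87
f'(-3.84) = -10.18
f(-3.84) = 11.65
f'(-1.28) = -0.25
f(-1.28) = -1.69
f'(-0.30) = 3.56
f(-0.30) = -0.07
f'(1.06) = 8.83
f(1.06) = 8.35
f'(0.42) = 6.35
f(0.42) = 3.49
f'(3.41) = 17.95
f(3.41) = 39.82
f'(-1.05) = 0.65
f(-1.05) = -1.65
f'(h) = 3.88*h + 4.72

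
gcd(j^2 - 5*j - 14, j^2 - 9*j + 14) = j - 7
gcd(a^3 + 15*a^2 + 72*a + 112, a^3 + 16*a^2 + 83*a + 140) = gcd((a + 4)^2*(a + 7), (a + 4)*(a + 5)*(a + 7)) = a^2 + 11*a + 28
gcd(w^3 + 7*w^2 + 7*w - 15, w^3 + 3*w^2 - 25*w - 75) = w^2 + 8*w + 15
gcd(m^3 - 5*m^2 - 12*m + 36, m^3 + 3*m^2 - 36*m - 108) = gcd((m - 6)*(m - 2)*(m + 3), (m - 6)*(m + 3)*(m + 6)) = m^2 - 3*m - 18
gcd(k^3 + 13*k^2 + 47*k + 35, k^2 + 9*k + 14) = k + 7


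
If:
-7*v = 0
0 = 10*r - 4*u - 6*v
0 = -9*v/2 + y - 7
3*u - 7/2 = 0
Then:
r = 7/15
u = 7/6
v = 0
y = 7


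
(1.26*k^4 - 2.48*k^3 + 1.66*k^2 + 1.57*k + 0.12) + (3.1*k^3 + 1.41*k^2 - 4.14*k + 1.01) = 1.26*k^4 + 0.62*k^3 + 3.07*k^2 - 2.57*k + 1.13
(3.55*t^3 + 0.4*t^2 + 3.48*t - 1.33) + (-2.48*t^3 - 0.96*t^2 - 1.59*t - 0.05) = 1.07*t^3 - 0.56*t^2 + 1.89*t - 1.38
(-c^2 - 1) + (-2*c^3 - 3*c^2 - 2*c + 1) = -2*c^3 - 4*c^2 - 2*c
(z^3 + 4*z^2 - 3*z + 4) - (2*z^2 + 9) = z^3 + 2*z^2 - 3*z - 5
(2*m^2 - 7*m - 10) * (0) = 0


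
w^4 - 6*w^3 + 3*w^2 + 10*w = w*(w - 5)*(w - 2)*(w + 1)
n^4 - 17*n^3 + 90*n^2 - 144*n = n*(n - 8)*(n - 6)*(n - 3)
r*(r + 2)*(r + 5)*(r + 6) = r^4 + 13*r^3 + 52*r^2 + 60*r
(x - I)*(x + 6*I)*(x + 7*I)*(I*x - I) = I*x^4 - 12*x^3 - I*x^3 + 12*x^2 - 29*I*x^2 - 42*x + 29*I*x + 42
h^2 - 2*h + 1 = (h - 1)^2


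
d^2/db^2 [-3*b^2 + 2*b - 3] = -6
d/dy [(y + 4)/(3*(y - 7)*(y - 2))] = (-y^2 - 8*y + 50)/(3*(y^4 - 18*y^3 + 109*y^2 - 252*y + 196))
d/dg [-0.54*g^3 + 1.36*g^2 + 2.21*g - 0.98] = -1.62*g^2 + 2.72*g + 2.21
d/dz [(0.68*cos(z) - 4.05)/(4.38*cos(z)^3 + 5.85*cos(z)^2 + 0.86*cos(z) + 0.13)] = (5.9568*cos(z)^3 - 49.239*cos(z)^2 - 47.385*cos(z) - 3.5714)*sin(z)/(19.1844*cos(z)^6 + 51.246*cos(z)^5 + 41.7561*cos(z)^4 + 11.2008*cos(z)^3 + 2.2606*cos(z)^2 + 0.2236*cos(z) + 0.0169)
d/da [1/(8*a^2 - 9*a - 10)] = (9 - 16*a)/(-8*a^2 + 9*a + 10)^2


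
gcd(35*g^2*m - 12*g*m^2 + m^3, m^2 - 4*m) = m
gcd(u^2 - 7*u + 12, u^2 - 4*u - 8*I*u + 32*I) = u - 4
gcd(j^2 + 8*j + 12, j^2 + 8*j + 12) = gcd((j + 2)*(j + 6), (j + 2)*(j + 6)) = j^2 + 8*j + 12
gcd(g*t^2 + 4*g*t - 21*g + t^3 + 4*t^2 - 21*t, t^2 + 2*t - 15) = t - 3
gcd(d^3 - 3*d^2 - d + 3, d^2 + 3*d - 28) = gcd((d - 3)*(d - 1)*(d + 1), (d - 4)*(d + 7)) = 1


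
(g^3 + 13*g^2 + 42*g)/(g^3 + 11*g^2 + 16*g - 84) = g/(g - 2)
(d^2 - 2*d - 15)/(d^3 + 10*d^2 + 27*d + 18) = (d - 5)/(d^2 + 7*d + 6)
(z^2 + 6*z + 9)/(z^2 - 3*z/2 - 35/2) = 2*(z^2 + 6*z + 9)/(2*z^2 - 3*z - 35)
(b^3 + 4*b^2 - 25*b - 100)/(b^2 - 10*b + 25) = (b^2 + 9*b + 20)/(b - 5)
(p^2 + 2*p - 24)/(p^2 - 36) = (p - 4)/(p - 6)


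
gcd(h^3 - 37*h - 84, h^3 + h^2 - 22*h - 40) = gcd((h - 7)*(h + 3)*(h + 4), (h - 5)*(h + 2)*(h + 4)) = h + 4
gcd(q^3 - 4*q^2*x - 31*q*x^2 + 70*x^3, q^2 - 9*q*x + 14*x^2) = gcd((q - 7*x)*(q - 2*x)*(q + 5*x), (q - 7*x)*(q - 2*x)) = q^2 - 9*q*x + 14*x^2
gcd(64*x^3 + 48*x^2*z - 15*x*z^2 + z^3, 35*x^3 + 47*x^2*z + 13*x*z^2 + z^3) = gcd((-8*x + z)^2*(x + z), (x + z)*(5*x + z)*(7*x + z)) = x + z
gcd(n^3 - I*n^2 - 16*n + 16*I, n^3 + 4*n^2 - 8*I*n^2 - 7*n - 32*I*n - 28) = n^2 + n*(4 - I) - 4*I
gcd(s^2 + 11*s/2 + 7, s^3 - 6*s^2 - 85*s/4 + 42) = s + 7/2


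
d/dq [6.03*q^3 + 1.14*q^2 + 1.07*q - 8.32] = 18.09*q^2 + 2.28*q + 1.07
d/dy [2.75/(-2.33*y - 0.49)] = 6.4075/(2.33*y + 0.49)^2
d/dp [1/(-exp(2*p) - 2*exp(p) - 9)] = 2*(exp(p) + 1)*exp(p)/(exp(2*p) + 2*exp(p) + 9)^2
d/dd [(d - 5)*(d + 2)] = 2*d - 3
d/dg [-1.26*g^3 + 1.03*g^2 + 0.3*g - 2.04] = -3.78*g^2 + 2.06*g + 0.3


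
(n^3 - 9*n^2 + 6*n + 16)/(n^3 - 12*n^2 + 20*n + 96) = (n^2 - n - 2)/(n^2 - 4*n - 12)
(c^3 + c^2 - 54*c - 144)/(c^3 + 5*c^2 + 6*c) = (c^2 - 2*c - 48)/(c*(c + 2))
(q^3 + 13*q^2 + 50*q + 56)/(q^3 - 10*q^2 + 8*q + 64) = (q^2 + 11*q + 28)/(q^2 - 12*q + 32)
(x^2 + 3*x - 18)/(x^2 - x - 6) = (x + 6)/(x + 2)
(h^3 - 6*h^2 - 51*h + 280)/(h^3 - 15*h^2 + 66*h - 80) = (h + 7)/(h - 2)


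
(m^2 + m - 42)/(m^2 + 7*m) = (m - 6)/m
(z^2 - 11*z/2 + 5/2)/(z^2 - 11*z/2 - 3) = (-2*z^2 + 11*z - 5)/(-2*z^2 + 11*z + 6)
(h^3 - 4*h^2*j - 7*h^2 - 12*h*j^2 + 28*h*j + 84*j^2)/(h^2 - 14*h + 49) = (h^2 - 4*h*j - 12*j^2)/(h - 7)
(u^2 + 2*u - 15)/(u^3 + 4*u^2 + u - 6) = (u^2 + 2*u - 15)/(u^3 + 4*u^2 + u - 6)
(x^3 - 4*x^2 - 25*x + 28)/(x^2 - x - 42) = (x^2 + 3*x - 4)/(x + 6)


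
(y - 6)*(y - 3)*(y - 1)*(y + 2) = y^4 - 8*y^3 + 7*y^2 + 36*y - 36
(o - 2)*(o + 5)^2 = o^3 + 8*o^2 + 5*o - 50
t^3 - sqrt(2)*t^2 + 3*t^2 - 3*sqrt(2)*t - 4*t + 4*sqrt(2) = (t - 1)*(t + 4)*(t - sqrt(2))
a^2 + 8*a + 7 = (a + 1)*(a + 7)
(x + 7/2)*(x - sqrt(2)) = x^2 - sqrt(2)*x + 7*x/2 - 7*sqrt(2)/2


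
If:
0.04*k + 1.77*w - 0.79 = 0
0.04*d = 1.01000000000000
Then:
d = 25.25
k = 19.75 - 44.25*w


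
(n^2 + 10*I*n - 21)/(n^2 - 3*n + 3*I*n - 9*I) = (n + 7*I)/(n - 3)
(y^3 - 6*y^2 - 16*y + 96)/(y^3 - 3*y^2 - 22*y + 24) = (y - 4)/(y - 1)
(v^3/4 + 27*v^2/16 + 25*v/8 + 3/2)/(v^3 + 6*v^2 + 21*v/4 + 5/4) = (4*v^3 + 27*v^2 + 50*v + 24)/(4*(4*v^3 + 24*v^2 + 21*v + 5))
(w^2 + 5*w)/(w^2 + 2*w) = (w + 5)/(w + 2)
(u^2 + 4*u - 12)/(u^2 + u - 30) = (u - 2)/(u - 5)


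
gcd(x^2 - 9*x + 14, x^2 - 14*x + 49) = x - 7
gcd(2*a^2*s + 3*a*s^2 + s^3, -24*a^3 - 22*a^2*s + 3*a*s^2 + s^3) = a + s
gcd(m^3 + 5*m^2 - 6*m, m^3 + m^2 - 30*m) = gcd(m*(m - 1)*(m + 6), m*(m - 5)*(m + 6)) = m^2 + 6*m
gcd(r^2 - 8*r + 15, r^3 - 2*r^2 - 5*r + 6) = r - 3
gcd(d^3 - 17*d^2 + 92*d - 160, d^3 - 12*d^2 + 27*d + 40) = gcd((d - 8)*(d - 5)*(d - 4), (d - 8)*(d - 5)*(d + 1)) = d^2 - 13*d + 40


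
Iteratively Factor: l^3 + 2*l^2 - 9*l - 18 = (l + 2)*(l^2 - 9) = (l + 2)*(l + 3)*(l - 3)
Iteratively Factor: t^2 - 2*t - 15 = (t - 5)*(t + 3)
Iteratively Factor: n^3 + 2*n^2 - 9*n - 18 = (n + 2)*(n^2 - 9) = (n - 3)*(n + 2)*(n + 3)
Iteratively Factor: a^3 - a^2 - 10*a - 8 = (a + 1)*(a^2 - 2*a - 8) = (a - 4)*(a + 1)*(a + 2)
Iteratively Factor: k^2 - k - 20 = (k - 5)*(k + 4)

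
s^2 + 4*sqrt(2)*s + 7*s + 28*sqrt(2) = (s + 7)*(s + 4*sqrt(2))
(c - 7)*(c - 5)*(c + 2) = c^3 - 10*c^2 + 11*c + 70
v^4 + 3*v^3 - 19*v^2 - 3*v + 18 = (v - 3)*(v - 1)*(v + 1)*(v + 6)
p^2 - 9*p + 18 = (p - 6)*(p - 3)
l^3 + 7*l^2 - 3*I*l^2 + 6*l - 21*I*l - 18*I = (l + 1)*(l + 6)*(l - 3*I)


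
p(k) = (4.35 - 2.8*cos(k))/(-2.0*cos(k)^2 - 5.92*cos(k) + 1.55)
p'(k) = (4.35 - 2.8*cos(k))*(-4.0*sin(k)*cos(k) - 5.92*sin(k))/(-2.0*cos(k)^2 - 5.92*cos(k) + 1.55)^2 + 2.8*sin(k)/(-2.0*cos(k)^2 - 5.92*cos(k) + 1.55) = (5.6*cos(k)^2 - 17.4*cos(k) - 21.412)*sin(k)/(4.0*cos(k)^4 + 23.68*cos(k)^3 + 28.8464*cos(k)^2 - 18.352*cos(k) + 2.4025)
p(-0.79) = -0.66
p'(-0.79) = 1.69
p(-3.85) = 1.32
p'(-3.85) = -0.14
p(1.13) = -2.35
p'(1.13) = -14.01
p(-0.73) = -0.57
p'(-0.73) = 1.32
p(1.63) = 2.39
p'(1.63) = -5.67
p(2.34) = 1.34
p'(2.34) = -0.21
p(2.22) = 1.37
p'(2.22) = -0.36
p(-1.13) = -2.35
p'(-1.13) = 14.01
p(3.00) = 1.31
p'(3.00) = 0.01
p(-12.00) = -0.41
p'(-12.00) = -0.73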